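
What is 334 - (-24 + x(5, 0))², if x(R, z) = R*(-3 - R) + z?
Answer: -3762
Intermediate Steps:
x(R, z) = z + R*(-3 - R)
334 - (-24 + x(5, 0))² = 334 - (-24 + (0 - 1*5² - 3*5))² = 334 - (-24 + (0 - 1*25 - 15))² = 334 - (-24 + (0 - 25 - 15))² = 334 - (-24 - 40)² = 334 - 1*(-64)² = 334 - 1*4096 = 334 - 4096 = -3762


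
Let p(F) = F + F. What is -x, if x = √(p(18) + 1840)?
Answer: -2*√469 ≈ -43.313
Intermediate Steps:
p(F) = 2*F
x = 2*√469 (x = √(2*18 + 1840) = √(36 + 1840) = √1876 = 2*√469 ≈ 43.313)
-x = -2*√469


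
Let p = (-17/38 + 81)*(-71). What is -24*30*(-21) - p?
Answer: 791891/38 ≈ 20839.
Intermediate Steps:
p = -217331/38 (p = (-17*1/38 + 81)*(-71) = (-17/38 + 81)*(-71) = (3061/38)*(-71) = -217331/38 ≈ -5719.2)
-24*30*(-21) - p = -24*30*(-21) - 1*(-217331/38) = -720*(-21) + 217331/38 = 15120 + 217331/38 = 791891/38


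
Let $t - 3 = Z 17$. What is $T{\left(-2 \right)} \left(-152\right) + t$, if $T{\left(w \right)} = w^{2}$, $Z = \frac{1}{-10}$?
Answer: $- \frac{6067}{10} \approx -606.7$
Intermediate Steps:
$Z = - \frac{1}{10} \approx -0.1$
$t = \frac{13}{10}$ ($t = 3 - \frac{17}{10} = \frac{13}{10} \approx 1.3$)
$T{\left(-2 \right)} \left(-152\right) + t = \left(-2\right)^{2} \left(-152\right) + \frac{13}{10} = 4 \left(-152\right) + \frac{13}{10} = -608 + \frac{13}{10} = - \frac{6067}{10}$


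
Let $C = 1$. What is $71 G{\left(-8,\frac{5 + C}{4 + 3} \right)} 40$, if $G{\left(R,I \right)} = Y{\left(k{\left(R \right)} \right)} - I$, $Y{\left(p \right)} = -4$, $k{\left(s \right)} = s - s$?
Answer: $- \frac{96560}{7} \approx -13794.0$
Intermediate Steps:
$k{\left(s \right)} = 0$
$G{\left(R,I \right)} = -4 - I$
$71 G{\left(-8,\frac{5 + C}{4 + 3} \right)} 40 = 71 \left(-4 - \frac{5 + 1}{4 + 3}\right) 40 = 71 \left(-4 - \frac{6}{7}\right) 40 = 71 \left(- \frac{34}{7}\right) 40 = \left(- \frac{2414}{7}\right) 40 = - \frac{96560}{7}$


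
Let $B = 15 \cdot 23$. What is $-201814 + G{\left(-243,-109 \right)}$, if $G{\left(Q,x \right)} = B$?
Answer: $-201469$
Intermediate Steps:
$B = 345$
$G{\left(Q,x \right)} = 345$
$-201814 + G{\left(-243,-109 \right)} = -201814 + 345 = -201469$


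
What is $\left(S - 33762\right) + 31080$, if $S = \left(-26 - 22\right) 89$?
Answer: $-6954$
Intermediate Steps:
$S = -4272$ ($S = \left(-48\right) 89 = -4272$)
$\left(S - 33762\right) + 31080 = \left(-4272 - 33762\right) + 31080 = -38034 + 31080 = -6954$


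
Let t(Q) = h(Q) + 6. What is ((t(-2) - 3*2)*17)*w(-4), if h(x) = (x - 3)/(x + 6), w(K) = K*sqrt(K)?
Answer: 170*I ≈ 170.0*I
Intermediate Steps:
w(K) = K**(3/2)
h(x) = (-3 + x)/(6 + x)
t(Q) = 6 + (-3 + Q)/(6 + Q) (t(Q) = (-3 + Q)/(6 + Q) + 6 = 6 + (-3 + Q)/(6 + Q))
((t(-2) - 3*2)*17)*w(-4) = (((33 + 7*(-2))/(6 - 2) - 3*2)*17)*(-4)**(3/2) = (((33 - 14)/4 - 6)*17)*(-8*I) = (((1/4)*19 - 6)*17)*(-8*I) = ((19/4 - 6)*17)*(-8*I) = (-5/4*17)*(-8*I) = -(-170)*I = 170*I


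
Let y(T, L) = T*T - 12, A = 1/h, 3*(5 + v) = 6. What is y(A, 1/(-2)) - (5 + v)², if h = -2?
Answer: -63/4 ≈ -15.750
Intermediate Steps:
v = -3 (v = -5 + (⅓)*6 = -5 + 2 = -3)
A = -½ (A = 1/(-2) = -½ ≈ -0.50000)
y(T, L) = -12 + T² (y(T, L) = T² - 12 = -12 + T²)
y(A, 1/(-2)) - (5 + v)² = (-12 + (-½)²) - (5 - 3)² = (-12 + ¼) - 1*2² = -47/4 - 1*4 = -47/4 - 4 = -63/4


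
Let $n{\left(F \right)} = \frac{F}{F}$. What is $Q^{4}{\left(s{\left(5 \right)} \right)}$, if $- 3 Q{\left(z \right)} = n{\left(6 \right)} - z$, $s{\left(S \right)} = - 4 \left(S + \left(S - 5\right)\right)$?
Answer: $2401$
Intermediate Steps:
$s{\left(S \right)} = 20 - 8 S$ ($s{\left(S \right)} = - 4 \left(S + \left(-5 + S\right)\right) = - 4 \left(-5 + 2 S\right) = 20 - 8 S$)
$n{\left(F \right)} = 1$
$Q{\left(z \right)} = - \frac{1}{3} + \frac{z}{3}$ ($Q{\left(z \right)} = - \frac{1 - z}{3} = - \frac{1}{3} + \frac{z}{3}$)
$Q^{4}{\left(s{\left(5 \right)} \right)} = \left(- \frac{1}{3} + \frac{20 - 40}{3}\right)^{4} = \left(- \frac{1}{3} + \frac{1}{3} \left(-20\right)\right)^{4} = \left(- \frac{1}{3} - \frac{20}{3}\right)^{4} = \left(-7\right)^{4} = 2401$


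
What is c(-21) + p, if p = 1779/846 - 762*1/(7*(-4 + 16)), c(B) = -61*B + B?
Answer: 1236742/987 ≈ 1253.0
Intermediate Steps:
c(B) = -60*B
p = -6878/987 (p = 1779*(1/846) - 762/(7*12) = 593/282 - 762/84 = 593/282 - 762*1/84 = 593/282 - 127/14 = -6878/987 ≈ -6.9686)
c(-21) + p = -60*(-21) - 6878/987 = 1260 - 6878/987 = 1236742/987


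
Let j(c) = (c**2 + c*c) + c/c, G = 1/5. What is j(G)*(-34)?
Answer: -918/25 ≈ -36.720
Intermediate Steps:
G = 1/5 ≈ 0.20000
j(c) = 1 + 2*c**2 (j(c) = (c**2 + c**2) + 1 = 2*c**2 + 1 = 1 + 2*c**2)
j(G)*(-34) = (1 + 2*(1/5)**2)*(-34) = (1 + 2*(1/25))*(-34) = (1 + 2/25)*(-34) = (27/25)*(-34) = -918/25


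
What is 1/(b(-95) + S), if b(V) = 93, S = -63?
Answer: 1/30 ≈ 0.033333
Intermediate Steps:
1/(b(-95) + S) = 1/(93 - 63) = 1/30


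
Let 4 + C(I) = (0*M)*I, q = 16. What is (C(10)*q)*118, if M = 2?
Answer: -7552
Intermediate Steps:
C(I) = -4 (C(I) = -4 + (0*2)*I = -4 + 0*I = -4 + 0 = -4)
(C(10)*q)*118 = -4*16*118 = -64*118 = -7552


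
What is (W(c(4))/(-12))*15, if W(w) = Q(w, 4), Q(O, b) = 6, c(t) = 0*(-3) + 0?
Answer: -15/2 ≈ -7.5000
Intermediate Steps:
c(t) = 0 (c(t) = 0 + 0 = 0)
W(w) = 6
(W(c(4))/(-12))*15 = (6/(-12))*15 = (6*(-1/12))*15 = -½*15 = -15/2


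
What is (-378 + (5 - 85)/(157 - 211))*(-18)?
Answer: 20332/3 ≈ 6777.3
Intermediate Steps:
(-378 + (5 - 85)/(157 - 211))*(-18) = (-378 - 80/(-54))*(-18) = (-378 - 80*(-1/54))*(-18) = (-378 + 40/27)*(-18) = -10166/27*(-18) = 20332/3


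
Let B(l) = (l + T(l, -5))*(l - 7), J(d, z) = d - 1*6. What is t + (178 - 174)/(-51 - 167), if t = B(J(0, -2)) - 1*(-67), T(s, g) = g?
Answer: 22888/109 ≈ 209.98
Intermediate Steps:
J(d, z) = -6 + d (J(d, z) = d - 6 = -6 + d)
B(l) = (-7 + l)*(-5 + l) (B(l) = (l - 5)*(l - 7) = (-5 + l)*(-7 + l) = (-7 + l)*(-5 + l))
t = 210 (t = (35 + (-6 + 0)² - 12*(-6 + 0)) - 1*(-67) = (35 + (-6)² - 12*(-6)) + 67 = (35 + 36 + 72) + 67 = 143 + 67 = 210)
t + (178 - 174)/(-51 - 167) = 210 + (178 - 174)/(-51 - 167) = 210 + 4/(-218) = 210 + 4*(-1/218) = 210 - 2/109 = 22888/109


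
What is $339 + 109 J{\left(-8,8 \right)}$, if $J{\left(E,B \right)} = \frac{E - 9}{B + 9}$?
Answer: $230$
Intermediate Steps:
$J{\left(E,B \right)} = \frac{-9 + E}{9 + B}$
$339 + 109 J{\left(-8,8 \right)} = 339 + 109 \frac{-9 - 8}{9 + 8} = 339 + 109 \cdot \frac{1}{17} \left(-17\right) = 339 + 109 \left(-1\right) = 339 - 109 = 230$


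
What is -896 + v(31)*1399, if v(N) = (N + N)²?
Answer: 5376860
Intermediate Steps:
v(N) = 4*N² (v(N) = (2*N)² = 4*N²)
-896 + v(31)*1399 = -896 + (4*31²)*1399 = -896 + (4*961)*1399 = -896 + 3844*1399 = -896 + 5377756 = 5376860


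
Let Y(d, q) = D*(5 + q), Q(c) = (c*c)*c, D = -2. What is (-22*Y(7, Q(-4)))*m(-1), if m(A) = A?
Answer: 2596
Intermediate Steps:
Q(c) = c³ (Q(c) = c²*c = c³)
Y(d, q) = -10 - 2*q (Y(d, q) = -2*(5 + q) = -10 - 2*q)
(-22*Y(7, Q(-4)))*m(-1) = -22*(-10 - 2*(-4)³)*(-1) = -22*(-10 - 2*(-64))*(-1) = -22*(-10 + 128)*(-1) = -22*118*(-1) = -2596*(-1) = 2596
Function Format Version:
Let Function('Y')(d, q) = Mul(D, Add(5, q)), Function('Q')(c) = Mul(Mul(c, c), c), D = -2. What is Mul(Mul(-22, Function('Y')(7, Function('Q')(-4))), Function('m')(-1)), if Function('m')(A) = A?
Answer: 2596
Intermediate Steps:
Function('Q')(c) = Pow(c, 3) (Function('Q')(c) = Mul(Pow(c, 2), c) = Pow(c, 3))
Function('Y')(d, q) = Add(-10, Mul(-2, q)) (Function('Y')(d, q) = Mul(-2, Add(5, q)) = Add(-10, Mul(-2, q)))
Mul(Mul(-22, Function('Y')(7, Function('Q')(-4))), Function('m')(-1)) = Mul(Mul(-22, Add(-10, Mul(-2, Pow(-4, 3)))), -1) = Mul(Mul(-22, Add(-10, Mul(-2, -64))), -1) = Mul(Mul(-22, Add(-10, 128)), -1) = Mul(Mul(-22, 118), -1) = Mul(-2596, -1) = 2596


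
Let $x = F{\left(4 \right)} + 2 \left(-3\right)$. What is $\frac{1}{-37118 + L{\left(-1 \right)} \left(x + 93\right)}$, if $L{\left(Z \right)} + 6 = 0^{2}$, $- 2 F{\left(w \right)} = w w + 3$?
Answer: $- \frac{1}{37583} \approx -2.6608 \cdot 10^{-5}$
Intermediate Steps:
$F{\left(w \right)} = - \frac{3}{2} - \frac{w^{2}}{2}$ ($F{\left(w \right)} = - \frac{w w + 3}{2} = - \frac{w^{2} + 3}{2} = - \frac{3 + w^{2}}{2} = - \frac{3}{2} - \frac{w^{2}}{2}$)
$x = - \frac{31}{2}$ ($x = \left(- \frac{3}{2} - \frac{4^{2}}{2}\right) + 2 \left(-3\right) = \left(- \frac{3}{2} - 8\right) - 6 = - \frac{19}{2} - 6 = - \frac{31}{2} \approx -15.5$)
$L{\left(Z \right)} = -6$ ($L{\left(Z \right)} = -6 + 0^{2} = -6 + 0 = -6$)
$\frac{1}{-37118 + L{\left(-1 \right)} \left(x + 93\right)} = \frac{1}{-37118 - 6 \left(- \frac{31}{2} + 93\right)} = \frac{1}{-37118 - 465} = \frac{1}{-37583} = - \frac{1}{37583}$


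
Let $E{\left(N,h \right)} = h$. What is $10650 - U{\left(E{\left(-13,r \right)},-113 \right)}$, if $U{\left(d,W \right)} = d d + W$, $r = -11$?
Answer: $10642$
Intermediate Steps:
$U{\left(d,W \right)} = W + d^{2}$ ($U{\left(d,W \right)} = d^{2} + W = W + d^{2}$)
$10650 - U{\left(E{\left(-13,r \right)},-113 \right)} = 10650 - \left(-113 + \left(-11\right)^{2}\right) = 10650 - \left(-113 + 121\right) = 10650 - 8 = 10642$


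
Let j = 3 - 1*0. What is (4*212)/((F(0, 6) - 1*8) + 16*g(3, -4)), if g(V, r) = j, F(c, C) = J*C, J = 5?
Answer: 424/35 ≈ 12.114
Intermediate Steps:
F(c, C) = 5*C
j = 3 (j = 3 + 0 = 3)
g(V, r) = 3
(4*212)/((F(0, 6) - 1*8) + 16*g(3, -4)) = (4*212)/((5*6 - 1*8) + 16*3) = 848/((30 - 8) + 48) = 848/(22 + 48) = 848/70 = 848*(1/70) = 424/35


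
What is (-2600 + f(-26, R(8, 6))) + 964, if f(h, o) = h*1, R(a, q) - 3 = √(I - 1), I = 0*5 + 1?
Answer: -1662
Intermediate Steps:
I = 1 (I = 0 + 1 = 1)
R(a, q) = 3 (R(a, q) = 3 + √(1 - 1) = 3 + √0 = 3 + 0 = 3)
f(h, o) = h
(-2600 + f(-26, R(8, 6))) + 964 = (-2600 - 26) + 964 = -2626 + 964 = -1662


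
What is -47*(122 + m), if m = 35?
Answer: -7379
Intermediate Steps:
-47*(122 + m) = -47*(122 + 35) = -47*157 = -7379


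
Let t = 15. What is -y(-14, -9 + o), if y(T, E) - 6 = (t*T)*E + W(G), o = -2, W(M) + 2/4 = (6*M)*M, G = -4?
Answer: -4823/2 ≈ -2411.5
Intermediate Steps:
W(M) = -½ + 6*M² (W(M) = -½ + (6*M)*M = -½ + 6*M²)
y(T, E) = 203/2 + 15*E*T (y(T, E) = 6 + ((15*T)*E + (-½ + 6*(-4)²)) = 6 + (15*E*T + (-½ + 6*16)) = 6 + (15*E*T + (-½ + 96)) = 6 + (15*E*T + 191/2) = 6 + (191/2 + 15*E*T) = 203/2 + 15*E*T)
-y(-14, -9 + o) = -(203/2 + 15*(-9 - 2)*(-14)) = -(203/2 + 15*(-11)*(-14)) = -(203/2 + 2310) = -1*4823/2 = -4823/2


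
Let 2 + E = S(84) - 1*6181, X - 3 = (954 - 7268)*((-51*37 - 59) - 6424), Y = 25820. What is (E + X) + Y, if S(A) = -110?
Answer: 52867710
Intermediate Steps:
X = 52848183 (X = 3 + (954 - 7268)*((-51*37 - 59) - 6424) = 3 - 6314*((-1887 - 59) - 6424) = 3 - 6314*(-1946 - 6424) = 3 - 6314*(-8370) = 3 + 52848180 = 52848183)
E = -6293 (E = -2 + (-110 - 1*6181) = -2 + (-110 - 6181) = -2 - 6291 = -6293)
(E + X) + Y = (-6293 + 52848183) + 25820 = 52841890 + 25820 = 52867710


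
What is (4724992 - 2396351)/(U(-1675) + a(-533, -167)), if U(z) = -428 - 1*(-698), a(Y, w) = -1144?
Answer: -2328641/874 ≈ -2664.3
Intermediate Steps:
U(z) = 270 (U(z) = -428 + 698 = 270)
(4724992 - 2396351)/(U(-1675) + a(-533, -167)) = (4724992 - 2396351)/(270 - 1144) = 2328641/(-874) = 2328641*(-1/874) = -2328641/874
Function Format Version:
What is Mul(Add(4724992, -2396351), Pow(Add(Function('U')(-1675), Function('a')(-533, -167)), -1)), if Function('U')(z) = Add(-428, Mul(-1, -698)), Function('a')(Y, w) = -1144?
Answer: Rational(-2328641, 874) ≈ -2664.3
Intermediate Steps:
Function('U')(z) = 270 (Function('U')(z) = Add(-428, 698) = 270)
Mul(Add(4724992, -2396351), Pow(Add(Function('U')(-1675), Function('a')(-533, -167)), -1)) = Mul(Add(4724992, -2396351), Pow(Add(270, -1144), -1)) = Mul(2328641, Pow(-874, -1)) = Mul(2328641, Rational(-1, 874)) = Rational(-2328641, 874)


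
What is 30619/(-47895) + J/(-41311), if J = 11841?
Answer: -1832026204/1978590345 ≈ -0.92593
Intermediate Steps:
30619/(-47895) + J/(-41311) = 30619/(-47895) + 11841/(-41311) = 30619*(-1/47895) + 11841*(-1/41311) = -30619/47895 - 11841/41311 = -1832026204/1978590345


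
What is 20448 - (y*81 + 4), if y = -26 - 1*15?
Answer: 23765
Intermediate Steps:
y = -41 (y = -26 - 15 = -41)
20448 - (y*81 + 4) = 20448 - (-41*81 + 4) = 20448 - (-3321 + 4) = 20448 - 1*(-3317) = 20448 + 3317 = 23765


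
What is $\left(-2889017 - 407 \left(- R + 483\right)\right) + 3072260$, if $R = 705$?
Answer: $273597$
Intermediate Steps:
$\left(-2889017 - 407 \left(- R + 483\right)\right) + 3072260 = \left(-2889017 - 407 \left(\left(-1\right) 705 + 483\right)\right) + 3072260 = \left(-2889017 - 407 \left(-705 + 483\right)\right) + 3072260 = \left(-2889017 - -90354\right) + 3072260 = \left(-2889017 + 90354\right) + 3072260 = -2798663 + 3072260 = 273597$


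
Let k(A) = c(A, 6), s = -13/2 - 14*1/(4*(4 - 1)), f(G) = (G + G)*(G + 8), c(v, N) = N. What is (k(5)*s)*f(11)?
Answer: -19228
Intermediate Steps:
f(G) = 2*G*(8 + G) (f(G) = (2*G)*(8 + G) = 2*G*(8 + G))
s = -23/3 (s = -13*½ - 14/(4*3) = -13/2 - 14/12 = -13/2 - 14*1/12 = -13/2 - 7/6 = -23/3 ≈ -7.6667)
k(A) = 6
(k(5)*s)*f(11) = (6*(-23/3))*(2*11*(8 + 11)) = -92*11*19 = -46*418 = -19228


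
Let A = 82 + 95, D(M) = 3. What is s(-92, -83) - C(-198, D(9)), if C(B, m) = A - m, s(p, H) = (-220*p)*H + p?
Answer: -1680186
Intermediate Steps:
s(p, H) = p - 220*H*p (s(p, H) = -220*H*p + p = p - 220*H*p)
A = 177
C(B, m) = 177 - m
s(-92, -83) - C(-198, D(9)) = -92*(1 - 220*(-83)) - (177 - 1*3) = -92*(1 + 18260) - (177 - 3) = -92*18261 - 1*174 = -1680012 - 174 = -1680186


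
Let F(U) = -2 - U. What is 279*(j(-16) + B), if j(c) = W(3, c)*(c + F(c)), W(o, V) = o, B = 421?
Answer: 115785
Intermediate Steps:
j(c) = -6 (j(c) = 3*(c + (-2 - c)) = 3*(-2) = -6)
279*(j(-16) + B) = 279*(-6 + 421) = 279*415 = 115785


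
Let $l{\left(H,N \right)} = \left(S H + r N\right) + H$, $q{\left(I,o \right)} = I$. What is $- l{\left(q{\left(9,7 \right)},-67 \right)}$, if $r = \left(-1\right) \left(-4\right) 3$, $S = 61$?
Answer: $246$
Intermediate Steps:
$r = 12$ ($r = 4 \cdot 3 = 12$)
$l{\left(H,N \right)} = 12 N + 62 H$ ($l{\left(H,N \right)} = \left(61 H + 12 N\right) + H = \left(12 N + 61 H\right) + H = 12 N + 62 H$)
$- l{\left(q{\left(9,7 \right)},-67 \right)} = - (12 \left(-67\right) + 62 \cdot 9) = - (-804 + 558) = \left(-1\right) \left(-246\right) = 246$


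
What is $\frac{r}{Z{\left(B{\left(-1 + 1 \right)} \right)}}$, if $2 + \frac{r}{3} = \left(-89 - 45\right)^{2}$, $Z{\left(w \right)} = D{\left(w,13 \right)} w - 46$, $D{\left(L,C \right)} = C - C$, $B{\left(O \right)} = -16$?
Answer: $- \frac{26931}{23} \approx -1170.9$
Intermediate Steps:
$D{\left(L,C \right)} = 0$
$Z{\left(w \right)} = -46$ ($Z{\left(w \right)} = 0 w - 46 = 0 - 46 = -46$)
$r = 53862$ ($r = -6 + 3 \left(-89 - 45\right)^{2} = -6 + 3 \left(-134\right)^{2} = -6 + 3 \cdot 17956 = -6 + 53868 = 53862$)
$\frac{r}{Z{\left(B{\left(-1 + 1 \right)} \right)}} = \frac{53862}{-46} = 53862 \left(- \frac{1}{46}\right) = - \frac{26931}{23}$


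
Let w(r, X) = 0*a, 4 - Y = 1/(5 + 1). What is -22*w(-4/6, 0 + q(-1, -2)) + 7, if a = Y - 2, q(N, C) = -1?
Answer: 7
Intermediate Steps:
Y = 23/6 (Y = 4 - 1/(5 + 1) = 4 - 1/6 = 4 - 1*⅙ = 4 - ⅙ = 23/6 ≈ 3.8333)
a = 11/6 (a = 23/6 - 2 = 11/6 ≈ 1.8333)
w(r, X) = 0 (w(r, X) = 0*(11/6) = 0)
-22*w(-4/6, 0 + q(-1, -2)) + 7 = -22*0 + 7 = 0 + 7 = 7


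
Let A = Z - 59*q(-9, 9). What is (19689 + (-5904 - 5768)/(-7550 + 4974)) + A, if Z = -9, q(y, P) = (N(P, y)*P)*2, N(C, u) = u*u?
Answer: -21360665/322 ≈ -66338.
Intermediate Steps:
N(C, u) = u**2
q(y, P) = 2*P*y**2 (q(y, P) = (y**2*P)*2 = (P*y**2)*2 = 2*P*y**2)
A = -86031 (A = -9 - 118*9*(-9)**2 = -9 - 118*9*81 = -9 - 59*1458 = -9 - 86022 = -86031)
(19689 + (-5904 - 5768)/(-7550 + 4974)) + A = (19689 + (-5904 - 5768)/(-7550 + 4974)) - 86031 = (19689 - 11672/(-2576)) - 86031 = (19689 - 11672*(-1/2576)) - 86031 = (19689 + 1459/322) - 86031 = 6341317/322 - 86031 = -21360665/322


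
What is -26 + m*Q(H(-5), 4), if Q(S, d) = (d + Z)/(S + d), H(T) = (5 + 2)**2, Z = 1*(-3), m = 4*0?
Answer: -26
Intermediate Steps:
m = 0
Z = -3
H(T) = 49 (H(T) = 7**2 = 49)
Q(S, d) = (-3 + d)/(S + d) (Q(S, d) = (d - 3)/(S + d) = (-3 + d)/(S + d))
-26 + m*Q(H(-5), 4) = -26 + 0*((-3 + 4)/(49 + 4)) = -26 + 0*(1/53) = -26 + 0 = -26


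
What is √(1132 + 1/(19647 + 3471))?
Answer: 7*√12346699614/23118 ≈ 33.645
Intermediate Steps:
√(1132 + 1/(19647 + 3471)) = √(1132 + 1/23118) = √(26169577/23118) = 7*√12346699614/23118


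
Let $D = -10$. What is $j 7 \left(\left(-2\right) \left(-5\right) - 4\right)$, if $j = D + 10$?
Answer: $0$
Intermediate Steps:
$j = 0$ ($j = -10 + 10 = 0$)
$j 7 \left(\left(-2\right) \left(-5\right) - 4\right) = 0 \cdot 7 \left(\left(-2\right) \left(-5\right) - 4\right) = 0 \left(10 - 4\right) = 0 \cdot 6 = 0$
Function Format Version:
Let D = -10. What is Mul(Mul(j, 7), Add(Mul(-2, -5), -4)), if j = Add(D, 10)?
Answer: 0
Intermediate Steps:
j = 0 (j = Add(-10, 10) = 0)
Mul(Mul(j, 7), Add(Mul(-2, -5), -4)) = Mul(Mul(0, 7), Add(Mul(-2, -5), -4)) = Mul(0, Add(10, -4)) = Mul(0, 6) = 0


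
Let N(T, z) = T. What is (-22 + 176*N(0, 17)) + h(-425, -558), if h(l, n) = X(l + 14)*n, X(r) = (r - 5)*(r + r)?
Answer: -190809238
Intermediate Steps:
X(r) = 2*r*(-5 + r) (X(r) = (-5 + r)*(2*r) = 2*r*(-5 + r))
h(l, n) = 2*n*(9 + l)*(14 + l) (h(l, n) = (2*(l + 14)*(-5 + (l + 14)))*n = (2*(14 + l)*(-5 + (14 + l)))*n = (2*(14 + l)*(9 + l))*n = (2*(9 + l)*(14 + l))*n = 2*n*(9 + l)*(14 + l))
(-22 + 176*N(0, 17)) + h(-425, -558) = (-22 + 176*0) + 2*(-558)*(9 - 425)*(14 - 425) = (-22 + 0) + 2*(-558)*(-416)*(-411) = -22 - 190809216 = -190809238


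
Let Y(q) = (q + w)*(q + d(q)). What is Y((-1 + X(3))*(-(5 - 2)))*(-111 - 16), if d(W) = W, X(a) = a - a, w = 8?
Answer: -8382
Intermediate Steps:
X(a) = 0
Y(q) = 2*q*(8 + q) (Y(q) = (q + 8)*(q + q) = (8 + q)*(2*q) = 2*q*(8 + q))
Y((-1 + X(3))*(-(5 - 2)))*(-111 - 16) = (2*((-1 + 0)*(-(5 - 2)))*(8 + (-1 + 0)*(-(5 - 2))))*(-111 - 16) = (2*(-(-1)*3)*(8 - (-1)*3))*(-127) = (2*(-1*(-3))*(8 - 1*(-3)))*(-127) = (2*3*(8 + 3))*(-127) = (2*3*11)*(-127) = 66*(-127) = -8382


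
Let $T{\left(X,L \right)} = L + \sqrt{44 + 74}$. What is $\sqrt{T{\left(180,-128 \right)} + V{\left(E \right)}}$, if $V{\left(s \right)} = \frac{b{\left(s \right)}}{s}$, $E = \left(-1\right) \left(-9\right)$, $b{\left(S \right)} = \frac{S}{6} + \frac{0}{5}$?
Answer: $\frac{\sqrt{-4602 + 36 \sqrt{118}}}{6} \approx 10.815 i$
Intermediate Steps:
$b{\left(S \right)} = \frac{S}{6}$ ($b{\left(S \right)} = S \frac{1}{6} + 0 \cdot \frac{1}{5} = \frac{S}{6} + 0 = \frac{S}{6}$)
$E = 9$
$T{\left(X,L \right)} = L + \sqrt{118}$
$V{\left(s \right)} = \frac{1}{6}$ ($V{\left(s \right)} = \frac{\frac{1}{6} s}{s} = \frac{1}{6}$)
$\sqrt{T{\left(180,-128 \right)} + V{\left(E \right)}} = \sqrt{\left(-128 + \sqrt{118}\right) + \frac{1}{6}} = \sqrt{- \frac{767}{6} + \sqrt{118}}$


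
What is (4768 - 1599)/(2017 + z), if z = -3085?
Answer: -3169/1068 ≈ -2.9672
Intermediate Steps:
(4768 - 1599)/(2017 + z) = (4768 - 1599)/(2017 - 3085) = 3169/(-1068) = 3169*(-1/1068) = -3169/1068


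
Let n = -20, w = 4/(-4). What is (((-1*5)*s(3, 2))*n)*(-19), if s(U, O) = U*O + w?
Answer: -9500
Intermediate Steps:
w = -1 (w = 4*(-¼) = -1)
s(U, O) = -1 + O*U (s(U, O) = U*O - 1 = O*U - 1 = -1 + O*U)
(((-1*5)*s(3, 2))*n)*(-19) = (((-1*5)*(-1 + 2*3))*(-20))*(-19) = (-5*(-1 + 6)*(-20))*(-19) = (-5*5*(-20))*(-19) = -25*(-20)*(-19) = 500*(-19) = -9500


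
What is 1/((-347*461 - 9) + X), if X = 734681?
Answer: 1/574705 ≈ 1.7400e-6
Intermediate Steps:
1/((-347*461 - 9) + X) = 1/((-347*461 - 9) + 734681) = 1/((-159967 - 9) + 734681) = 1/(-159976 + 734681) = 1/574705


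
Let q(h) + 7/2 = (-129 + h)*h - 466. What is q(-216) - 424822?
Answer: -701543/2 ≈ -3.5077e+5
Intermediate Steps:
q(h) = -939/2 + h*(-129 + h) (q(h) = -7/2 + ((-129 + h)*h - 466) = -7/2 + (h*(-129 + h) - 466) = -7/2 + (-466 + h*(-129 + h)) = -939/2 + h*(-129 + h))
q(-216) - 424822 = (-939/2 + (-216)² - 129*(-216)) - 424822 = (-939/2 + 46656 + 27864) - 424822 = 148101/2 - 424822 = -701543/2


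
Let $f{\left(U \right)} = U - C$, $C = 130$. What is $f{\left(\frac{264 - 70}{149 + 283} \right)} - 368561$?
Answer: $- \frac{79637159}{216} \approx -3.6869 \cdot 10^{5}$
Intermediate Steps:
$f{\left(U \right)} = -130 + U$ ($f{\left(U \right)} = U - 130 = -130 + U$)
$f{\left(\frac{264 - 70}{149 + 283} \right)} - 368561 = \left(-130 + \frac{264 - 70}{149 + 283}\right) - 368561 = \left(-130 + \frac{194}{432}\right) - 368561 = \left(-130 + 194 \cdot \frac{1}{432}\right) - 368561 = \left(-130 + \frac{97}{216}\right) - 368561 = - \frac{27983}{216} - 368561 = - \frac{79637159}{216}$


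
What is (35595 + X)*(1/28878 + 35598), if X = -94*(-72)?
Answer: 14516374514445/9626 ≈ 1.5080e+9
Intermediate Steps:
X = 6768
(35595 + X)*(1/28878 + 35598) = (35595 + 6768)*(1/28878 + 35598) = 42363*(1/28878 + 35598) = 42363*(1027999045/28878) = 14516374514445/9626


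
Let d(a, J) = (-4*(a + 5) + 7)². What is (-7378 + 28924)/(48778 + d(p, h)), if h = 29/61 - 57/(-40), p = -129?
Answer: 21546/301787 ≈ 0.071395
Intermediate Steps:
h = 4637/2440 (h = 29*(1/61) - 57*(-1/40) = 29/61 + 57/40 = 4637/2440 ≈ 1.9004)
d(a, J) = (-13 - 4*a)² (d(a, J) = (-4*(5 + a) + 7)² = ((-20 - 4*a) + 7)² = (-13 - 4*a)²)
(-7378 + 28924)/(48778 + d(p, h)) = (-7378 + 28924)/(48778 + (13 + 4*(-129))²) = 21546/(48778 + (13 - 516)²) = 21546/(48778 + (-503)²) = 21546/(48778 + 253009) = 21546/301787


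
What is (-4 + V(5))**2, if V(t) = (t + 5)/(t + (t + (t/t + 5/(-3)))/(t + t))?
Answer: 123904/26569 ≈ 4.6635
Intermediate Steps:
V(t) = (5 + t)/(t + (-2/3 + t)/(2*t)) (V(t) = (5 + t)/(t + (t + (1 + 5*(-1/3)))/((2*t))) = (5 + t)/(t + (t + (1 - 5/3))*(1/(2*t))) = (5 + t)/(t + (t - 2/3)*(1/(2*t))) = (5 + t)/(t + (-2/3 + t)*(1/(2*t))) = (5 + t)/(t + (-2/3 + t)/(2*t)))
(-4 + V(5))**2 = (-4 + 6*5*(5 + 5)/(-2 + 3*5 + 6*5**2))**2 = (-4 + 6*5*10/(-2 + 15 + 6*25))**2 = (-4 + 6*5*10/(-2 + 15 + 150))**2 = (-4 + 6*5*10/163)**2 = (-4 + 6*5*(1/163)*10)**2 = (-4 + 300/163)**2 = (-352/163)**2 = 123904/26569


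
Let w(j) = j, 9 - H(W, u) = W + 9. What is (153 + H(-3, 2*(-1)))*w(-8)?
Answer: -1248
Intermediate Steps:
H(W, u) = -W (H(W, u) = 9 - (W + 9) = 9 - (9 + W) = 9 + (-9 - W) = -W)
(153 + H(-3, 2*(-1)))*w(-8) = (153 - 1*(-3))*(-8) = (153 + 3)*(-8) = 156*(-8) = -1248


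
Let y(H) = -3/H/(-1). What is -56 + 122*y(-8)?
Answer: -407/4 ≈ -101.75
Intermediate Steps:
y(H) = 3/H (y(H) = -3/H*(-1) = 3/H)
-56 + 122*y(-8) = -56 + 122*(3/(-8)) = -56 + 122*(3*(-1/8)) = -56 + 122*(-3/8) = -56 - 183/4 = -407/4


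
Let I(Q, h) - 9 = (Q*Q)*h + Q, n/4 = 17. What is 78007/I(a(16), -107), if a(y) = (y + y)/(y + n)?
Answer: -34401087/2711 ≈ -12689.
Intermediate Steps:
n = 68 (n = 4*17 = 68)
a(y) = 2*y/(68 + y) (a(y) = (y + y)/(y + 68) = (2*y)/(68 + y) = 2*y/(68 + y))
I(Q, h) = 9 + Q + h*Q² (I(Q, h) = 9 + ((Q*Q)*h + Q) = 9 + (Q²*h + Q) = 9 + (h*Q² + Q) = 9 + (Q + h*Q²) = 9 + Q + h*Q²)
78007/I(a(16), -107) = 78007/(9 + 2*16/(68 + 16) - 107*1024/(68 + 16)²) = 78007/(9 + 2*16/84 - 107*(2*16/84)²) = 78007/(9 + 2*16*(1/84) - 107*(2*16*(1/84))²) = 78007/(9 + 8/21 - 107*(8/21)²) = 78007/(9 + 8/21 - 107*64/441) = 78007/(9 + 8/21 - 6848/441) = 78007/(-2711/441) = 78007*(-441/2711) = -34401087/2711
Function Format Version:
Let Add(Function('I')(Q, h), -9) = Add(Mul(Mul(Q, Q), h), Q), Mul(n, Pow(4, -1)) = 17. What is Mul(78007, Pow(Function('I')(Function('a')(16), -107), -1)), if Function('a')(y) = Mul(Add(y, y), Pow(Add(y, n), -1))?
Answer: Rational(-34401087, 2711) ≈ -12689.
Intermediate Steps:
n = 68 (n = Mul(4, 17) = 68)
Function('a')(y) = Mul(2, y, Pow(Add(68, y), -1)) (Function('a')(y) = Mul(Add(y, y), Pow(Add(y, 68), -1)) = Mul(Mul(2, y), Pow(Add(68, y), -1)) = Mul(2, y, Pow(Add(68, y), -1)))
Function('I')(Q, h) = Add(9, Q, Mul(h, Pow(Q, 2))) (Function('I')(Q, h) = Add(9, Add(Mul(Mul(Q, Q), h), Q)) = Add(9, Add(Mul(Pow(Q, 2), h), Q)) = Add(9, Add(Mul(h, Pow(Q, 2)), Q)) = Add(9, Add(Q, Mul(h, Pow(Q, 2)))) = Add(9, Q, Mul(h, Pow(Q, 2))))
Mul(78007, Pow(Function('I')(Function('a')(16), -107), -1)) = Mul(78007, Pow(Add(9, Mul(2, 16, Pow(Add(68, 16), -1)), Mul(-107, Pow(Mul(2, 16, Pow(Add(68, 16), -1)), 2))), -1)) = Mul(78007, Pow(Add(9, Mul(2, 16, Pow(84, -1)), Mul(-107, Pow(Mul(2, 16, Pow(84, -1)), 2))), -1)) = Mul(78007, Pow(Add(9, Mul(2, 16, Rational(1, 84)), Mul(-107, Pow(Mul(2, 16, Rational(1, 84)), 2))), -1)) = Mul(78007, Pow(Add(9, Rational(8, 21), Mul(-107, Pow(Rational(8, 21), 2))), -1)) = Mul(78007, Pow(Add(9, Rational(8, 21), Mul(-107, Rational(64, 441))), -1)) = Mul(78007, Pow(Add(9, Rational(8, 21), Rational(-6848, 441)), -1)) = Mul(78007, Pow(Rational(-2711, 441), -1)) = Mul(78007, Rational(-441, 2711)) = Rational(-34401087, 2711)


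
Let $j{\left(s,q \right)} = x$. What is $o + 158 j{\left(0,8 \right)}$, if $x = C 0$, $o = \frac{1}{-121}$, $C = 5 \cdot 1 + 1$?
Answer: $- \frac{1}{121} \approx -0.0082645$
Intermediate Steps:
$C = 6$ ($C = 5 + 1 = 6$)
$o = - \frac{1}{121} \approx -0.0082645$
$x = 0$ ($x = 6 \cdot 0 = 0$)
$j{\left(s,q \right)} = 0$
$o + 158 j{\left(0,8 \right)} = - \frac{1}{121} + 158 \cdot 0 = - \frac{1}{121} + 0 = - \frac{1}{121}$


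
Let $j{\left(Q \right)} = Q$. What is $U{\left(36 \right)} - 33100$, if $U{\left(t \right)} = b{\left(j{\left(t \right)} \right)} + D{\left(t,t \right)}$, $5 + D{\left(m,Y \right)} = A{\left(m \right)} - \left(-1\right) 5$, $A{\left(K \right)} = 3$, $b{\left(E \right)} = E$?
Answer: $-33061$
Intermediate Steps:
$D{\left(m,Y \right)} = 3$ ($D{\left(m,Y \right)} = -5 - \left(-3 - 5\right) = -5 + \left(3 - -5\right) = -5 + \left(3 + 5\right) = -5 + 8 = 3$)
$U{\left(t \right)} = 3 + t$ ($U{\left(t \right)} = t + 3 = 3 + t$)
$U{\left(36 \right)} - 33100 = \left(3 + 36\right) - 33100 = 39 - 33100 = -33061$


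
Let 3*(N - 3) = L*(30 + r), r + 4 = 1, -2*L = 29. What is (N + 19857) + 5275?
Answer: 50009/2 ≈ 25005.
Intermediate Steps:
L = -29/2 (L = -½*29 = -29/2 ≈ -14.500)
r = -3 (r = -4 + 1 = -3)
N = -255/2 (N = 3 + (-29*(30 - 3)/2)/3 = 3 + (-29/2*27)/3 = 3 + (⅓)*(-783/2) = 3 - 261/2 = -255/2 ≈ -127.50)
(N + 19857) + 5275 = (-255/2 + 19857) + 5275 = 39459/2 + 5275 = 50009/2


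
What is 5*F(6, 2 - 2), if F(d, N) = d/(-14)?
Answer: -15/7 ≈ -2.1429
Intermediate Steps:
F(d, N) = -d/14 (F(d, N) = d*(-1/14) = -d/14)
5*F(6, 2 - 2) = 5*(-1/14*6) = 5*(-3/7) = -15/7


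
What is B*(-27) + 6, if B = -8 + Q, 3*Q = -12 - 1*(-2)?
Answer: 312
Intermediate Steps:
Q = -10/3 (Q = (-12 - 1*(-2))/3 = (-12 + 2)/3 = (⅓)*(-10) = -10/3 ≈ -3.3333)
B = -34/3 (B = -8 - 10/3 = -34/3 ≈ -11.333)
B*(-27) + 6 = -34/3*(-27) + 6 = 306 + 6 = 312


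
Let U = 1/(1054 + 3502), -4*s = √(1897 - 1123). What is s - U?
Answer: -1/4556 - 3*√86/4 ≈ -6.9554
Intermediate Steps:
s = -3*√86/4 (s = -√(1897 - 1123)/4 = -3*√86/4 ≈ -6.9552)
U = 1/4556 ≈ 0.00021949
s - U = -3*√86/4 - 1*1/4556 = -3*√86/4 - 1/4556 = -1/4556 - 3*√86/4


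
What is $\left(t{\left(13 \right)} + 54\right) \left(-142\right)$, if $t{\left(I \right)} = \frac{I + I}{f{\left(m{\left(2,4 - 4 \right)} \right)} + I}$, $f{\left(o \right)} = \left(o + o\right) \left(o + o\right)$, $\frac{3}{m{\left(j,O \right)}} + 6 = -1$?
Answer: $- \frac{5341472}{673} \approx -7936.8$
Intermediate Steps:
$m{\left(j,O \right)} = - \frac{3}{7}$ ($m{\left(j,O \right)} = \frac{3}{-6 - 1} = \frac{3}{-7} = 3 \left(- \frac{1}{7}\right) = - \frac{3}{7}$)
$f{\left(o \right)} = 4 o^{2}$ ($f{\left(o \right)} = 2 o 2 o = 4 o^{2}$)
$t{\left(I \right)} = \frac{2 I}{\frac{36}{49} + I}$ ($t{\left(I \right)} = \frac{I + I}{4 \left(- \frac{3}{7}\right)^{2} + I} = \frac{2 I}{4 \cdot \frac{9}{49} + I} = \frac{2 I}{\frac{36}{49} + I}$)
$\left(t{\left(13 \right)} + 54\right) \left(-142\right) = \left(98 \cdot 13 \frac{1}{36 + 49 \cdot 13} + 54\right) \left(-142\right) = \left(98 \cdot 13 \frac{1}{36 + 637} + 54\right) \left(-142\right) = \left(98 \cdot 13 \cdot \frac{1}{673} + 54\right) \left(-142\right) = \left(\frac{1274}{673} + 54\right) \left(-142\right) = \frac{37616}{673} \left(-142\right) = - \frac{5341472}{673}$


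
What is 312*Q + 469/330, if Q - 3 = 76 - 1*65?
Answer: 1441909/330 ≈ 4369.4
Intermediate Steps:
Q = 14 (Q = 3 + (76 - 1*65) = 3 + (76 - 65) = 3 + 11 = 14)
312*Q + 469/330 = 312*14 + 469/330 = 4368 + 469*(1/330) = 4368 + 469/330 = 1441909/330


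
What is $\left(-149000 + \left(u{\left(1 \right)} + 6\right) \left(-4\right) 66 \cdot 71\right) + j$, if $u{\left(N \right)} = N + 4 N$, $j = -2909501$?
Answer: $-3264685$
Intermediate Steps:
$u{\left(N \right)} = 5 N$
$\left(-149000 + \left(u{\left(1 \right)} + 6\right) \left(-4\right) 66 \cdot 71\right) + j = \left(-149000 + \left(5 \cdot 1 + 6\right) \left(-4\right) 66 \cdot 71\right) - 2909501 = \left(-149000 + \left(5 + 6\right) \left(-4\right) 66 \cdot 71\right) - 2909501 = \left(-149000 + 11 \left(-4\right) 66 \cdot 71\right) - 2909501 = \left(-149000 + \left(-44\right) 66 \cdot 71\right) - 2909501 = \left(-149000 - 206184\right) - 2909501 = -355184 - 2909501 = -3264685$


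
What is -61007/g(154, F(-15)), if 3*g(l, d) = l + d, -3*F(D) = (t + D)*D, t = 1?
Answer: -61007/28 ≈ -2178.8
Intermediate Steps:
F(D) = -D*(1 + D)/3 (F(D) = -(1 + D)*D/3 = -D*(1 + D)/3)
g(l, d) = d/3 + l/3 (g(l, d) = (l + d)/3 = (d + l)/3 = d/3 + l/3)
-61007/g(154, F(-15)) = -61007/((-⅓*(-15)*(1 - 15))/3 + (⅓)*154) = -61007/((-⅓*(-15)*(-14))/3 + 154/3) = -61007/((⅓)*(-70) + 154/3) = -61007/(-70/3 + 154/3) = -61007/28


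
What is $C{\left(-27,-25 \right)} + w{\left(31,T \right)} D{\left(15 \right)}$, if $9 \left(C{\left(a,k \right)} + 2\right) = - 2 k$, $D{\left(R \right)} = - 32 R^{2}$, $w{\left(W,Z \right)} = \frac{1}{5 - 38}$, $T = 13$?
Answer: $\frac{21952}{99} \approx 221.74$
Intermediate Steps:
$w{\left(W,Z \right)} = - \frac{1}{33}$ ($w{\left(W,Z \right)} = \frac{1}{-33} = - \frac{1}{33}$)
$C{\left(a,k \right)} = -2 - \frac{2 k}{9}$ ($C{\left(a,k \right)} = -2 + \frac{\left(-2\right) k}{9} = -2 - \frac{2 k}{9}$)
$C{\left(-27,-25 \right)} + w{\left(31,T \right)} D{\left(15 \right)} = \left(-2 - - \frac{50}{9}\right) - \frac{\left(-32\right) 15^{2}}{33} = \left(-2 + \frac{50}{9}\right) - \frac{\left(-32\right) 225}{33} = \frac{32}{9} - - \frac{2400}{11} = \frac{32}{9} + \frac{2400}{11} = \frac{21952}{99}$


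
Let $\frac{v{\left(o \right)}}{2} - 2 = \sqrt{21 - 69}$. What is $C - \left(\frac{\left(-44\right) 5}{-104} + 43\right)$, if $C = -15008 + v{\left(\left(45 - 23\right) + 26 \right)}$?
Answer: $- \frac{391277}{26} + 8 i \sqrt{3} \approx -15049.0 + 13.856 i$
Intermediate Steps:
$v{\left(o \right)} = 4 + 8 i \sqrt{3}$ ($v{\left(o \right)} = 4 + 2 \sqrt{21 - 69} = 4 + 2 \sqrt{-48} = 4 + 2 \cdot 4 i \sqrt{3} = 4 + 8 i \sqrt{3}$)
$C = -15004 + 8 i \sqrt{3}$ ($C = -15008 + \left(4 + 8 i \sqrt{3}\right) = -15004 + 8 i \sqrt{3} \approx -15004.0 + 13.856 i$)
$C - \left(\frac{\left(-44\right) 5}{-104} + 43\right) = \left(-15004 + 8 i \sqrt{3}\right) - \left(\frac{\left(-44\right) 5}{-104} + 43\right) = \left(-15004 + 8 i \sqrt{3}\right) - \left(\left(- \frac{1}{104}\right) \left(-220\right) + 43\right) = \left(-15004 + 8 i \sqrt{3}\right) - \left(\frac{55}{26} + 43\right) = \left(-15004 + 8 i \sqrt{3}\right) - \frac{1173}{26} = - \frac{391277}{26} + 8 i \sqrt{3}$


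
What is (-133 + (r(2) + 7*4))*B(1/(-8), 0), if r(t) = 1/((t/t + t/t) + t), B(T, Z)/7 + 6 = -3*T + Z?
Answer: 131985/32 ≈ 4124.5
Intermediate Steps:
B(T, Z) = -42 - 21*T + 7*Z (B(T, Z) = -42 + 7*(-3*T + Z) = -42 + 7*(Z - 3*T) = -42 + (-21*T + 7*Z) = -42 - 21*T + 7*Z)
r(t) = 1/(2 + t) (r(t) = 1/((1 + 1) + t) = 1/(2 + t))
(-133 + (r(2) + 7*4))*B(1/(-8), 0) = (-133 + (1/(2 + 2) + 7*4))*(-42 - 21/(-8) + 7*0) = (-133 + (1/4 + 28))*(-42 - 21*(-1)/8 + 0) = (-133 + (¼ + 28))*(-42 - 21*(-⅛) + 0) = (-133 + 113/4)*(-42 + 21/8 + 0) = -419/4*(-315/8) = 131985/32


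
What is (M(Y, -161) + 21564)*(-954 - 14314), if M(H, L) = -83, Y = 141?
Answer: -327971908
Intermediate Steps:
(M(Y, -161) + 21564)*(-954 - 14314) = (-83 + 21564)*(-954 - 14314) = 21481*(-15268) = -327971908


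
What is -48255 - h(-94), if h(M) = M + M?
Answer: -48067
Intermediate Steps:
h(M) = 2*M
-48255 - h(-94) = -48255 - 2*(-94) = -48255 - 1*(-188) = -48255 + 188 = -48067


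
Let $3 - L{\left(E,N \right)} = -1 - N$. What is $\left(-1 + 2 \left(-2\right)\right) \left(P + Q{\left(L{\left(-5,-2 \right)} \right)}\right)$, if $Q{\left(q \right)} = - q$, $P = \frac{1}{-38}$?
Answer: $\frac{385}{38} \approx 10.132$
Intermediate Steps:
$L{\left(E,N \right)} = 4 + N$ ($L{\left(E,N \right)} = 3 - \left(-1 - N\right) = 3 + \left(1 + N\right) = 4 + N$)
$P = - \frac{1}{38} \approx -0.026316$
$\left(-1 + 2 \left(-2\right)\right) \left(P + Q{\left(L{\left(-5,-2 \right)} \right)}\right) = \left(-1 + 2 \left(-2\right)\right) \left(- \frac{1}{38} - \left(4 - 2\right)\right) = \left(-1 - 4\right) \left(- \frac{1}{38} - 2\right) = - 5 \left(- \frac{1}{38} - 2\right) = \left(-5\right) \left(- \frac{77}{38}\right) = \frac{385}{38}$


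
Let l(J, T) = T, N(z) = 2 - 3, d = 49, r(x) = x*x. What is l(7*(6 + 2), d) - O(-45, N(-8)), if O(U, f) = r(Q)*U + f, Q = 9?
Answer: 3695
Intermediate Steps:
r(x) = x**2
N(z) = -1
O(U, f) = f + 81*U (O(U, f) = 9**2*U + f = 81*U + f = f + 81*U)
l(7*(6 + 2), d) - O(-45, N(-8)) = 49 - (-1 + 81*(-45)) = 49 - (-1 - 3645) = 49 - 1*(-3646) = 49 + 3646 = 3695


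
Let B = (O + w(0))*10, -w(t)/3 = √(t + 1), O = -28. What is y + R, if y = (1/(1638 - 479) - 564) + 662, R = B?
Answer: -245707/1159 ≈ -212.00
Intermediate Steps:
w(t) = -3*√(1 + t) (w(t) = -3*√(t + 1) = -3*√(1 + t))
B = -310 (B = (-28 - 3*√(1 + 0))*10 = (-28 - 3*√1)*10 = (-28 - 3*1)*10 = (-28 - 3)*10 = -31*10 = -310)
R = -310
y = 113583/1159 (y = (1/1159 - 564) + 662 = -653675/1159 + 662 = 113583/1159 ≈ 98.001)
y + R = 113583/1159 - 310 = -245707/1159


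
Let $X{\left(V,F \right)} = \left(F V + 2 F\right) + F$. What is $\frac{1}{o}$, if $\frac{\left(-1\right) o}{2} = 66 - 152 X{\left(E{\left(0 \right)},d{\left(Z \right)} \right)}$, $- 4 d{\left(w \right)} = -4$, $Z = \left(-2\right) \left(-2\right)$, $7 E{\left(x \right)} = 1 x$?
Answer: $\frac{1}{780} \approx 0.0012821$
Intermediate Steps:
$E{\left(x \right)} = \frac{x}{7}$ ($E{\left(x \right)} = \frac{1 x}{7} = \frac{x}{7}$)
$Z = 4$
$d{\left(w \right)} = 1$ ($d{\left(w \right)} = \left(- \frac{1}{4}\right) \left(-4\right) = 1$)
$X{\left(V,F \right)} = 3 F + F V$ ($X{\left(V,F \right)} = \left(2 F + F V\right) + F = 3 F + F V$)
$o = 780$ ($o = - 2 \left(66 - 152 \cdot 1 \left(3 + \frac{1}{7} \cdot 0\right)\right) = - 2 \left(66 - 152 \cdot 1 \left(3 + 0\right)\right) = - 2 \left(66 - 152 \cdot 1 \cdot 3\right) = - 2 \left(66 - 456\right) = \left(-2\right) \left(-390\right) = 780$)
$\frac{1}{o} = \frac{1}{780}$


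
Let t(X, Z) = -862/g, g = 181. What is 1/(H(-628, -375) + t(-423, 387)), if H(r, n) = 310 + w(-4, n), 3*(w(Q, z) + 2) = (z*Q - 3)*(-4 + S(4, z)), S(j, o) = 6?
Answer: 181/235524 ≈ 0.00076850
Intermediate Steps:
t(X, Z) = -862/181
w(Q, z) = -4 + 2*Q*z/3 (w(Q, z) = -2 + ((z*Q - 3)*(-4 + 6))/3 = -2 + ((Q*z - 3)*2)/3 = -2 + ((-3 + Q*z)*2)/3 = -2 + (-6 + 2*Q*z)/3 = -2 + (-2 + 2*Q*z/3) = -4 + 2*Q*z/3)
H(r, n) = 306 - 8*n/3 (H(r, n) = 310 + (-4 + (⅔)*(-4)*n) = 310 + (-4 - 8*n/3) = 306 - 8*n/3)
1/(H(-628, -375) + t(-423, 387)) = 1/((306 - 8/3*(-375)) - 862/181) = 1/((306 + 1000) - 862/181) = 1/(1306 - 862/181) = 1/(235524/181) = 181/235524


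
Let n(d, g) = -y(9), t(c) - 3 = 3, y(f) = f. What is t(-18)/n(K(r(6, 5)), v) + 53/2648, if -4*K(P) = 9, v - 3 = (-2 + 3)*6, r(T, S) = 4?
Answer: -5137/7944 ≈ -0.64665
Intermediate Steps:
v = 9 (v = 3 + (-2 + 3)*6 = 3 + 1*6 = 3 + 6 = 9)
K(P) = -9/4 (K(P) = -¼*9 = -9/4)
t(c) = 6 (t(c) = 3 + 3 = 6)
n(d, g) = -9 (n(d, g) = -1*9 = -9)
t(-18)/n(K(r(6, 5)), v) + 53/2648 = 6/(-9) + 53/2648 = 6*(-⅑) + 53*(1/2648) = -⅔ + 53/2648 = -5137/7944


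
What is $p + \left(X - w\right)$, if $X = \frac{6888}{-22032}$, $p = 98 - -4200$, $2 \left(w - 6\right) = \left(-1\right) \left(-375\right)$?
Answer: $\frac{1883822}{459} \approx 4104.2$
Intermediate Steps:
$w = \frac{387}{2}$ ($w = 6 + \frac{\left(-1\right) \left(-375\right)}{2} = 6 + \frac{1}{2} \cdot 375 = 6 + \frac{375}{2} = \frac{387}{2} \approx 193.5$)
$p = 4298$ ($p = 98 + 4200 = 4298$)
$X = - \frac{287}{918}$ ($X = 6888 \left(- \frac{1}{22032}\right) = - \frac{287}{918} \approx -0.31264$)
$p + \left(X - w\right) = 4298 - \frac{88960}{459} = \frac{1883822}{459}$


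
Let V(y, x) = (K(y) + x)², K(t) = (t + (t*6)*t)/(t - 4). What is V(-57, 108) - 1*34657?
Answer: 36138104/3721 ≈ 9711.9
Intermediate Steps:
K(t) = (t + 6*t²)/(-4 + t) (K(t) = (t + (6*t)*t)/(-4 + t) = (t + 6*t²)/(-4 + t))
V(y, x) = (x + y*(1 + 6*y)/(-4 + y))² (V(y, x) = (y*(1 + 6*y)/(-4 + y) + x)² = (x + y*(1 + 6*y)/(-4 + y))²)
V(-57, 108) - 1*34657 = (108*(-4 - 57) - 57*(1 + 6*(-57)))²/(-4 - 57)² - 1*34657 = (108*(-61) - 57*(1 - 342))²/(-61)² - 34657 = (-6588 - 57*(-341))²/3721 - 34657 = (-6588 + 19437)²/3721 - 34657 = (1/3721)*12849² - 34657 = (1/3721)*165096801 - 34657 = 165096801/3721 - 34657 = 36138104/3721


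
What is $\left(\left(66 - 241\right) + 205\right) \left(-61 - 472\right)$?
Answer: $-15990$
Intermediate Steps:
$\left(\left(66 - 241\right) + 205\right) \left(-61 - 472\right) = \left(-175 + 205\right) \left(-533\right) = 30 \left(-533\right) = -15990$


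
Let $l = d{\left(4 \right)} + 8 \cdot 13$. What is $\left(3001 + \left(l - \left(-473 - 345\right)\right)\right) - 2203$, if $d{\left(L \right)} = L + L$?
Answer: $1728$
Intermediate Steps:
$d{\left(L \right)} = 2 L$
$l = 112$ ($l = 2 \cdot 4 + 8 \cdot 13 = 8 + 104 = 112$)
$\left(3001 + \left(l - \left(-473 - 345\right)\right)\right) - 2203 = \left(3001 + \left(112 - \left(-473 - 345\right)\right)\right) - 2203 = \left(3001 + \left(112 - -818\right)\right) - 2203 = \left(3001 + \left(112 + 818\right)\right) - 2203 = \left(3001 + 930\right) - 2203 = 3931 - 2203 = 1728$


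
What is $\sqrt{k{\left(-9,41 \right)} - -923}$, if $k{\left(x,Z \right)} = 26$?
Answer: $\sqrt{949} \approx 30.806$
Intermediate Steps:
$\sqrt{k{\left(-9,41 \right)} - -923} = \sqrt{26 - -923} = \sqrt{26 + \left(-1201 + 2124\right)} = \sqrt{26 + 923} = \sqrt{949}$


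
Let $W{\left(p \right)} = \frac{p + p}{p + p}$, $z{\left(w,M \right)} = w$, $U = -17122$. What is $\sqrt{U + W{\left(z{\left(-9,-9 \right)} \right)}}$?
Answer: $i \sqrt{17121} \approx 130.85 i$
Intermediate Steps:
$W{\left(p \right)} = 1$ ($W{\left(p \right)} = \frac{2 p}{2 p} = 2 p \frac{1}{2 p} = 1$)
$\sqrt{U + W{\left(z{\left(-9,-9 \right)} \right)}} = \sqrt{-17122 + 1} = \sqrt{-17121} = i \sqrt{17121}$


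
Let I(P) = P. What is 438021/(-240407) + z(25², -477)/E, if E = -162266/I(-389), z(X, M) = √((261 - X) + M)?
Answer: -438021/240407 + 11281*I/162266 ≈ -1.822 + 0.069522*I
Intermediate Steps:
z(X, M) = √(261 + M - X)
E = 162266/389 (E = -162266/(-389) = -162266*(-1/389) = 162266/389 ≈ 417.14)
438021/(-240407) + z(25², -477)/E = 438021/(-240407) + √(261 - 477 - 1*25²)/(162266/389) = 438021*(-1/240407) + √(261 - 477 - 1*625)*(389/162266) = -438021/240407 + √(261 - 477 - 625)*(389/162266) = -438021/240407 + √(-841)*(389/162266) = -438021/240407 + (29*I)*(389/162266) = -438021/240407 + 11281*I/162266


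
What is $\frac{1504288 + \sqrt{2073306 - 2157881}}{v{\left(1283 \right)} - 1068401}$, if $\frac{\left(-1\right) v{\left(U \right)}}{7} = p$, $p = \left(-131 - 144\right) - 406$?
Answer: $- \frac{752144}{531817} - \frac{5 i \sqrt{3383}}{1063634} \approx -1.4143 - 0.00027342 i$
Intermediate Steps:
$p = -681$ ($p = -275 - 406 = -681$)
$v{\left(U \right)} = 4767$ ($v{\left(U \right)} = \left(-7\right) \left(-681\right) = 4767$)
$\frac{1504288 + \sqrt{2073306 - 2157881}}{v{\left(1283 \right)} - 1068401} = \frac{1504288 + \sqrt{2073306 - 2157881}}{4767 - 1068401} = \frac{1504288 + \sqrt{-84575}}{-1063634} = \left(1504288 + 5 i \sqrt{3383}\right) \left(- \frac{1}{1063634}\right) = - \frac{752144}{531817} - \frac{5 i \sqrt{3383}}{1063634}$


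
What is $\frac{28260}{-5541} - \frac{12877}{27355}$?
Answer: $- \frac{281467919}{50524685} \approx -5.5709$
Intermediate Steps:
$\frac{28260}{-5541} - \frac{12877}{27355} = 28260 \left(- \frac{1}{5541}\right) - \frac{12877}{27355} = - \frac{9420}{1847} - \frac{12877}{27355} = - \frac{281467919}{50524685}$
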